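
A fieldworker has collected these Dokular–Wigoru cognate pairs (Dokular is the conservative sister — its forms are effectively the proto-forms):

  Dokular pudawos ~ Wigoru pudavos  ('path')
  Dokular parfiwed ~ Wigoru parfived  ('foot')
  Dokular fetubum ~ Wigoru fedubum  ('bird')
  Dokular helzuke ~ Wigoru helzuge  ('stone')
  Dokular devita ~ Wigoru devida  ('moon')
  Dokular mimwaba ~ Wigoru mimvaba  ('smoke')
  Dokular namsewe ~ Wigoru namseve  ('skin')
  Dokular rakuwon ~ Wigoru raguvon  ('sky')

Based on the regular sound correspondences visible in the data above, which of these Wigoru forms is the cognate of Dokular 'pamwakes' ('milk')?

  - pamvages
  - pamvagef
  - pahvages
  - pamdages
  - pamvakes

pamvages

mimwaba ~ mimvaba — Dokular w corresponds to Wigoru v after a consonant, before a back vowel.
helzuke ~ helzuge — Dokular k corresponds to Wigoru g between vowels (before a front vowel).
Applying these to Dokular 'pamwakes':
  pamwakes → pamvakes   (w→v after a consonant, before a back vowel)
  pamvakes → pamvages   (k→g between vowels (before a front vowel))
So the Wigoru cognate is 'pamvages'.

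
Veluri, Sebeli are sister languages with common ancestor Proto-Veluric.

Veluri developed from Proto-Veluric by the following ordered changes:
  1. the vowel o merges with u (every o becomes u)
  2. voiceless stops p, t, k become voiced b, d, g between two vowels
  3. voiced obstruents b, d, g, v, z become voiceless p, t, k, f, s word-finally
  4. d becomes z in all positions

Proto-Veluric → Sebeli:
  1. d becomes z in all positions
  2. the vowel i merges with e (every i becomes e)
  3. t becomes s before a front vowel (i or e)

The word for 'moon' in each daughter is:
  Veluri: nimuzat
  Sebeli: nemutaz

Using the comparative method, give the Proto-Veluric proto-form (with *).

*nimutad

Position 7: Veluri has t, Sebeli has z. Taking the neighbouring segments as reconstructed: Veluri t could go back to *t or *d; Sebeli z could go back to *d or *z — the one source consistent with every daughter is *d.
Position 5: Veluri has z, Sebeli has t. Sebeli preserves t here (none of its changes turn any other segment into t), so the proto-segment is *t.
Continuing position by position gives *nimutad; check it forward:
Veluri: start from *nimutad.
  rule 1: no change — nimutad
  rule 2 (intervocalic voicing): nimutad → nimudad
  rule 3 (final devoicing): nimudad → nimudat
  rule 4 (unconditioned shift): nimudat → nimuzat
  ⇒ Veluri nimuzat
Sebeli: *nimutad
  nimutad → nimutaz   [unconditioned shift]
  nimutaz → nemutaz   [vowel merger]
  nemutaz (rule 3 does not apply)
  giving Sebeli nemutaz.
*nimutad is the unique common source.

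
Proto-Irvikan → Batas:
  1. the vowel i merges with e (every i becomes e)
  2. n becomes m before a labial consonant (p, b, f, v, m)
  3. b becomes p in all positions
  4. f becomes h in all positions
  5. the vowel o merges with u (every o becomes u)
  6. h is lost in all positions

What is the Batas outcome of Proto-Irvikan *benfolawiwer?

pemulawewer

Batas: start from *benfolawiwer.
  rule 1 (vowel merger): benfolawiwer → benfolawewer
  rule 2 (nasal place assimilation): benfolawewer → bemfolawewer
  rule 3 (unconditioned shift): bemfolawewer → pemfolawewer
  rule 4 (unconditioned shift): pemfolawewer → pemholawewer
  rule 5 (vowel merger): pemholawewer → pemhulawewer
  rule 6 (h-loss): pemhulawewer → pemulawewer
  ⇒ Batas pemulawewer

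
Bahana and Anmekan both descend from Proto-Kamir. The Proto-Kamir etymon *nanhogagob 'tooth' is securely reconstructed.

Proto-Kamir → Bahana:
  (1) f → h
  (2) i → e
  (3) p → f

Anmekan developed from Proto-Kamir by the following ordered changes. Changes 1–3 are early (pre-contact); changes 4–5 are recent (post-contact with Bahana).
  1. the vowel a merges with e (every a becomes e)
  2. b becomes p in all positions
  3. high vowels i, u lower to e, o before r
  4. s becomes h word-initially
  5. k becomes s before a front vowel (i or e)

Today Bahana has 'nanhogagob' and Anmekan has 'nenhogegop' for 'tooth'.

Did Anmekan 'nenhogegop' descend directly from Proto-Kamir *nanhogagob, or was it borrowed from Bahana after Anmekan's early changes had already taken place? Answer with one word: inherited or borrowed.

inherited

If inherited, *nanhogagob would pass through all of Anmekan's changes:
Anmekan: *nanhogagob
  nanhogagob → nenhogegob   [vowel merger]
  nenhogegob → nenhogegop   [unconditioned shift]
  nenhogegop (rule 3 does not apply)
  nenhogegop (rule 4 does not apply)
  nenhogegop (rule 5 does not apply)
  giving Anmekan nenhogegop.
If borrowed from Bahana 'nanhogagob' after the early changes, it would undergo only the recent ones:
  rule 4 (debuccalisation): no change (nanhogagob)
  rule 5 (palatalisation): no change (nanhogagob)
  ⇒ as a loan: nanhogagob
Anmekan 'nenhogegop' matches the inherited outcome exactly, so it is an inherited cognate, not a loan.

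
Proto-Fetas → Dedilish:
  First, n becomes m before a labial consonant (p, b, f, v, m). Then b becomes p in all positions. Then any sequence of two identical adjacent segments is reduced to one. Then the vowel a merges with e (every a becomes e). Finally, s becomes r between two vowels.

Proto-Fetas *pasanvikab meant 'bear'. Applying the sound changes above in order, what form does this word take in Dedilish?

Dedilish: *pasanvikab
  pasanvikab → pasamvikab   [nasal place assimilation]
  pasamvikab → pasamvikap   [unconditioned shift]
  pasamvikap (rule 3 does not apply)
  pasamvikap → pesemvikep   [vowel merger]
  pesemvikep → peremvikep   [rhotacism]
  giving Dedilish peremvikep.

peremvikep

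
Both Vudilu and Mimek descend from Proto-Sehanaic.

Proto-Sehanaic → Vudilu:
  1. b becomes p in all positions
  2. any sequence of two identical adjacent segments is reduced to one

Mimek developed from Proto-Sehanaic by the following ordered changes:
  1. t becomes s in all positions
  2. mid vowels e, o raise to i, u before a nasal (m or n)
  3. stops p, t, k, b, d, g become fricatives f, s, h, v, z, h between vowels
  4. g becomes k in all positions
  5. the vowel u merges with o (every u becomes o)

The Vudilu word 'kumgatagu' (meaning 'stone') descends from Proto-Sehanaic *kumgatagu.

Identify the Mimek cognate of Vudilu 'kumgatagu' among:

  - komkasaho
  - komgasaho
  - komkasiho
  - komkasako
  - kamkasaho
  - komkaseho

komkasaho

Mimek: *kumgatagu > kumgasagu > kumgasahu > kumkasahu > komkasaho  (by unconditioned shift, intervocalic lenition, unconditioned shift, vowel merger)
Only 'komkasaho' matches the regular Mimek development of *kumgatagu.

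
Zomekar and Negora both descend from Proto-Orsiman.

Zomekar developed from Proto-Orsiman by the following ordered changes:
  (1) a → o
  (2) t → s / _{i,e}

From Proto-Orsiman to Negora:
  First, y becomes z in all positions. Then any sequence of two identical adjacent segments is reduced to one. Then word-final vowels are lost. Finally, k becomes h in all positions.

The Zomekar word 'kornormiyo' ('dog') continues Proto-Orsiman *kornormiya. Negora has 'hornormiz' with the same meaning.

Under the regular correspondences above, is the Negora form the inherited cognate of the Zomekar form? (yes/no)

yes

Derive the expected Negora reflex of *kornormiya:
Negora: start from *kornormiya.
  rule 1 (unconditioned shift): kornormiya → kornormiza
  rule 2: no change — kornormiza
  rule 3 (apocope): kornormiza → kornormiz
  rule 4 (unconditioned shift): kornormiz → hornormiz
  ⇒ Negora hornormiz
Negora 'hornormiz' matches the regular reflex exactly, so the pair is cognate.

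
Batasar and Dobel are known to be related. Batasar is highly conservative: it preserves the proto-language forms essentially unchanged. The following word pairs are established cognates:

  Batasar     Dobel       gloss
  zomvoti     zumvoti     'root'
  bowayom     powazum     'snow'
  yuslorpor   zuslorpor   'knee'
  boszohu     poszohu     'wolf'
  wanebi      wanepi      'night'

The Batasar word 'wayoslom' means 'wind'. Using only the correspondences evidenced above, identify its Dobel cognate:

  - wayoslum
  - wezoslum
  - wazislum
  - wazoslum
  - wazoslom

bowayom ~ powazum — Batasar y corresponds to Dobel z between vowels (before a back vowel).
zomvoti ~ zumvoti, bowayom ~ powazum — Batasar o corresponds to Dobel u after a consonant, before a nasal.
Applying these to Batasar 'wayoslom':
  wayoslom → wazoslom   (y→z between vowels (before a back vowel))
  wazoslom → wazoslum   (o→u after a consonant, before a nasal)
So the Dobel cognate is 'wazoslum'.

wazoslum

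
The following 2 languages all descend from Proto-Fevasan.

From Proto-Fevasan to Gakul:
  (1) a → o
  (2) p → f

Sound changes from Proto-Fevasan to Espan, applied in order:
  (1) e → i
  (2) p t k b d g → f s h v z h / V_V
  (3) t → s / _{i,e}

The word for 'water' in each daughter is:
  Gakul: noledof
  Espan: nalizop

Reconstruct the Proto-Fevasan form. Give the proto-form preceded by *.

Position 4: Gakul has e, Espan has i. Gakul preserves e here (none of its changes turn any other segment into e), so the proto-segment is *e.
Position 5: Gakul has d, Espan has z. Gakul preserves d here (none of its changes turn any other segment into d), so the proto-segment is *d.
This points to *naledop. Verify forward in each daughter:
Gakul: *naledop
  naledop → noledop   [vowel merger]
  noledop → noledof   [unconditioned shift]
  giving Gakul noledof.
Espan: *naledop
  naledop → nalidop   [vowel merger]
  nalidop → nalizop   [intervocalic lenition]
  nalizop (rule 3 does not apply)
  giving Espan nalizop.
No other proto-form is consistent with every reflex, so the reconstruction is *naledop.

*naledop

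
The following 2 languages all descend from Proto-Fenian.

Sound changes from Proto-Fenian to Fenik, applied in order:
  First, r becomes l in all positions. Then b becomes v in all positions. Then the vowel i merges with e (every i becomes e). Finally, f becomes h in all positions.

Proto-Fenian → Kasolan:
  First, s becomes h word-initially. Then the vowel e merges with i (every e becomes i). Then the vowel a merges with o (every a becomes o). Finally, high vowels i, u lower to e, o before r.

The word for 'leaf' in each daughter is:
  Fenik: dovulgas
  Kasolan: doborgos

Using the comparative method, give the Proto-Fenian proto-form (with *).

*doburgas

Position 4: Fenik has u, Kasolan has o. Fenik preserves u here (none of its changes turn any other segment into u), so the proto-segment is *u.
Position 7: Fenik has a, Kasolan has o. Fenik preserves a here (none of its changes turn any other segment into a), so the proto-segment is *a.
This points to *doburgas. Verify forward in each daughter:
Fenik: start from *doburgas.
  rule 1 (unconditioned shift): doburgas → dobulgas
  rule 2 (unconditioned shift): dobulgas → dovulgas
  rule 3: no change — dovulgas
  rule 4: no change — dovulgas
  ⇒ Fenik dovulgas
Kasolan: *doburgas > doburgos > doborgos  (by vowel merger, pre-rhotic lowering)
Only *doburgas yields all of Fenik dovulgas, Kasolan doborgos.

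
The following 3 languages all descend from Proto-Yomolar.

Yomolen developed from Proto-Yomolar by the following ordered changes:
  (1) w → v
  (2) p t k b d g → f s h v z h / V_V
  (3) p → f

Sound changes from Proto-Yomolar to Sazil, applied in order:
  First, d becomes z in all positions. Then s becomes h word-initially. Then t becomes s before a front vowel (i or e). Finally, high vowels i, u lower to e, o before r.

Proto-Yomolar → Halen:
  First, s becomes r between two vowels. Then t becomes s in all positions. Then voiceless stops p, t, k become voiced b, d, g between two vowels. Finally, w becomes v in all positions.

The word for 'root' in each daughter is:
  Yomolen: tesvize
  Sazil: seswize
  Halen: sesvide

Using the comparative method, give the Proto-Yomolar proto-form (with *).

*teswide

Position 1: Yomolen has t, Sazil has s, Halen has s. Yomolen preserves t here (none of its changes turn any other segment into t), so the proto-segment is *t.
Position 4: Yomolen has v, Sazil has w, Halen has v. Sazil preserves w here (none of its changes turn any other segment into w), so the proto-segment is *w.
Continuing position by position gives *teswide; check it forward:
Yomolen: start from *teswide.
  rule 1 (unconditioned shift): teswide → tesvide
  rule 2 (intervocalic lenition): tesvide → tesvize
  rule 3: no change — tesvize
  ⇒ Yomolen tesvize
Sazil: *teswide
  teswide → teswize   [unconditioned shift]
  teswize (rule 2 does not apply)
  teswize → seswize   [palatalisation]
  seswize (rule 4 does not apply)
  giving Sazil seswize.
Halen: *teswide > seswide > sesvide  (by unconditioned shift, unconditioned shift)
*teswide is the unique common source.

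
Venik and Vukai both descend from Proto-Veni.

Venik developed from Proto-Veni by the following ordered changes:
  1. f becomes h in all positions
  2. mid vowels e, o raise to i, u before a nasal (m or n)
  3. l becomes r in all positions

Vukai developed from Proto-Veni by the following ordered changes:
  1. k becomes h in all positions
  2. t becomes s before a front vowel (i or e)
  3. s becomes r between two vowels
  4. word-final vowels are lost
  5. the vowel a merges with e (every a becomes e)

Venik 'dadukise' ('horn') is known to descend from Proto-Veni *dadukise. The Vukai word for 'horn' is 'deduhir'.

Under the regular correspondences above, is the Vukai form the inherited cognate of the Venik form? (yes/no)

Derive the expected Vukai reflex of *dadukise:
Vukai: *dadukise
  dadukise → daduhise   [unconditioned shift]
  daduhise (rule 2 does not apply)
  daduhise → daduhire   [rhotacism]
  daduhire → daduhir   [apocope]
  daduhir → deduhir   [vowel merger]
  giving Vukai deduhir.
Vukai 'deduhir' matches the regular reflex exactly, so the pair is cognate.

yes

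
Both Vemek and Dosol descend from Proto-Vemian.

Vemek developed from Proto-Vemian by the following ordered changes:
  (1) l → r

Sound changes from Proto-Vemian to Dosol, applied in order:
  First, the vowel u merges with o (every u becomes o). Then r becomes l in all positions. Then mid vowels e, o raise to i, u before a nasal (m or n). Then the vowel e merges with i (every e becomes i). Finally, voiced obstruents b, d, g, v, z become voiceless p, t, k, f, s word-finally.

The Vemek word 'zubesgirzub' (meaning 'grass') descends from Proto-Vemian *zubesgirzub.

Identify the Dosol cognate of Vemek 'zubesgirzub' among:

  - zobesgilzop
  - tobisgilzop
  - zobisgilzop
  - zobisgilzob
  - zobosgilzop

Dosol: start from *zubesgirzub.
  rule 1 (vowel merger): zubesgirzub → zobesgirzob
  rule 2 (unconditioned shift): zobesgirzob → zobesgilzob
  rule 3: no change — zobesgilzob
  rule 4 (vowel merger): zobesgilzob → zobisgilzob
  rule 5 (final devoicing): zobisgilzob → zobisgilzop
  ⇒ Dosol zobisgilzop

zobisgilzop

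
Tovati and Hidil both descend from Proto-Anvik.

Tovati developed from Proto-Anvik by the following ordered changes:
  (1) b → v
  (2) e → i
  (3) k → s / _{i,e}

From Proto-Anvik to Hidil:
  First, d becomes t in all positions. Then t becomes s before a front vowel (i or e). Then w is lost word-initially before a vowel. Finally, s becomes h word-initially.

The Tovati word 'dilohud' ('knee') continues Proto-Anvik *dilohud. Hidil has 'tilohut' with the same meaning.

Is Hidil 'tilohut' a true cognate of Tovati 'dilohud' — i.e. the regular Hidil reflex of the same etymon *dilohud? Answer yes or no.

no

Derive the expected Hidil reflex of *dilohud:
Hidil: start from *dilohud.
  rule 1 (unconditioned shift): dilohud → tilohut
  rule 2 (palatalisation): tilohut → silohut
  rule 3: no change — silohut
  rule 4 (debuccalisation): silohut → hilohut
  ⇒ Hidil hilohut
The regular Hidil reflex would be 'hilohut', but the attested form is 'tilohut'. The correspondence is irregular, so they are not cognates (the Hidil form has a different source).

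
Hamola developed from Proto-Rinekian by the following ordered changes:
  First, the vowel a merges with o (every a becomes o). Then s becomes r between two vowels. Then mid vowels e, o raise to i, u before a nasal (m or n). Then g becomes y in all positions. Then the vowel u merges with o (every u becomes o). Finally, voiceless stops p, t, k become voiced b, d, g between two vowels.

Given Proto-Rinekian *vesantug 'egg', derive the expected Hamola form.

verontoy

Hamola: start from *vesantug.
  rule 1 (vowel merger): vesantug → vesontug
  rule 2 (rhotacism): vesontug → verontug
  rule 3 (pre-nasal raising): verontug → veruntug
  rule 4 (unconditioned shift): veruntug → veruntuy
  rule 5 (vowel merger): veruntuy → verontoy
  rule 6: no change — verontoy
  ⇒ Hamola verontoy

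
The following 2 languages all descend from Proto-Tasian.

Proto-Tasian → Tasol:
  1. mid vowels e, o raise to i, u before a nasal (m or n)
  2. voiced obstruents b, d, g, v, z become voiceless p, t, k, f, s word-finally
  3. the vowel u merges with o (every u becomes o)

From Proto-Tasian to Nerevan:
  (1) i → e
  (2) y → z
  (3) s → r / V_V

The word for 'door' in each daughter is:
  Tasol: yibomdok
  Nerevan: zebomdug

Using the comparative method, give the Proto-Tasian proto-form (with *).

Position 7: Tasol has o, Nerevan has u. Nerevan preserves u here (none of its changes turn any other segment into u), so the proto-segment is *u.
Position 2: Tasol has i, Nerevan has e. Taking the neighbouring segments as reconstructed: Tasol i can only go back to *i; Nerevan e could go back to *e or *i — the one source consistent with every daughter is *i.
Position 8: Tasol has k, Nerevan has g. Nerevan preserves g here (none of its changes turn any other segment into g), so the proto-segment is *g.
This points to *yibomdug. Verify forward in each daughter:
Tasol: *yibomdug
  yibomdug → yibumdug   [pre-nasal raising]
  yibumdug → yibumduk   [final devoicing]
  yibumduk → yibomdok   [vowel merger]
  giving Tasol yibomdok.
Nerevan: start from *yibomdug.
  rule 1 (vowel merger): yibomdug → yebomdug
  rule 2 (unconditioned shift): yebomdug → zebomdug
  rule 3: no change — zebomdug
  ⇒ Nerevan zebomdug
Only *yibomdug yields all of Tasol yibomdok, Nerevan zebomdug.

*yibomdug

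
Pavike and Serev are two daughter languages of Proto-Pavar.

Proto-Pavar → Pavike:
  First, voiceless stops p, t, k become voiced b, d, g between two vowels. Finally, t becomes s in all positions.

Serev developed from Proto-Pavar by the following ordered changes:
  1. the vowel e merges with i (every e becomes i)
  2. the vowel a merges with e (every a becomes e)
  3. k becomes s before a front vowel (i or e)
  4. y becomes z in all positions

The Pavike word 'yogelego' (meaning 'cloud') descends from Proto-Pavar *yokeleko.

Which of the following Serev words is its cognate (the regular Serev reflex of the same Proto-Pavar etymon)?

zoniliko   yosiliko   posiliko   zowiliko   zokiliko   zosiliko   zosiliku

zosiliko

Serev: *yokeleko
  yokeleko → yokiliko   [vowel merger]
  yokiliko (rule 2 does not apply)
  yokiliko → yosiliko   [palatalisation]
  yosiliko → zosiliko   [unconditioned shift]
  giving Serev zosiliko.
The other candidates each miss or misapply at least one Serev change.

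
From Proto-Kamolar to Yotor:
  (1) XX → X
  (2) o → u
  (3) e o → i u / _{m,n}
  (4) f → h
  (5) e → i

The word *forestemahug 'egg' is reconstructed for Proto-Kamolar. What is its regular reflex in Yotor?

huristimahug

Yotor: *forestemahug
  forestemahug (rule 1 does not apply)
  forestemahug → furestemahug   [vowel merger]
  furestemahug → furestimahug   [pre-nasal raising]
  furestimahug → hurestimahug   [unconditioned shift]
  hurestimahug → huristimahug   [vowel merger]
  giving Yotor huristimahug.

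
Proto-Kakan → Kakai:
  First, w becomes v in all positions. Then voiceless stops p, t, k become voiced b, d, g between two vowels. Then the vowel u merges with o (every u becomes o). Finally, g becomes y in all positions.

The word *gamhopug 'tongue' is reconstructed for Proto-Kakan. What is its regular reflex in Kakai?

yamhoboy

Kakai: *gamhopug
  gamhopug (rule 1 does not apply)
  gamhopug → gamhobug   [intervocalic voicing]
  gamhobug → gamhobog   [vowel merger]
  gamhobog → yamhoboy   [unconditioned shift]
  giving Kakai yamhoboy.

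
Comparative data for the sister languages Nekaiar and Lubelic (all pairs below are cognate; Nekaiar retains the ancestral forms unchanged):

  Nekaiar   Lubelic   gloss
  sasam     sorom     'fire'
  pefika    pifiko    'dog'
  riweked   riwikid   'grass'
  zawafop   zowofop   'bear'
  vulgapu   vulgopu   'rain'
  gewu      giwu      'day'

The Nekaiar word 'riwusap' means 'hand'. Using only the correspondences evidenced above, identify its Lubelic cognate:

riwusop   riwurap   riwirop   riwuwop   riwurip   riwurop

sasam ~ sorom — Nekaiar s corresponds to Lubelic r between vowels (before a back vowel).
vulgapu ~ vulgopu — Nekaiar a corresponds to Lubelic o after a consonant, before a labial obstruent.
Applying these to Nekaiar 'riwusap':
  riwusap → riwurap   (s→r between vowels (before a back vowel))
  riwurap → riwurop   (a→o after a consonant, before a labial obstruent)
So the Lubelic cognate is 'riwurop'.

riwurop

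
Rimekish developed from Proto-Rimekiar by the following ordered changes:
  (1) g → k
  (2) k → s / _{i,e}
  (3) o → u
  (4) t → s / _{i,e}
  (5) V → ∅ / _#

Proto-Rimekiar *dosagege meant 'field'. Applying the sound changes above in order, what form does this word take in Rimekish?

dusases

Rimekish: *dosagege > dosakeke > dosasese > dusasese > dusases  (by unconditioned shift, palatalisation, vowel merger, apocope)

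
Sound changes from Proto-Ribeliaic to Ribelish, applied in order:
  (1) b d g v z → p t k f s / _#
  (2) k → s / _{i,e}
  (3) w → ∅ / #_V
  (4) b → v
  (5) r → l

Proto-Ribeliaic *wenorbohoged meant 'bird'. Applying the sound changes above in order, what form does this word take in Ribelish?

Ribelish: start from *wenorbohoged.
  rule 1 (final devoicing): wenorbohoged → wenorbohoget
  rule 2: no change — wenorbohoget
  rule 3 (glide loss): wenorbohoget → enorbohoget
  rule 4 (unconditioned shift): enorbohoget → enorvohoget
  rule 5 (unconditioned shift): enorvohoget → enolvohoget
  ⇒ Ribelish enolvohoget

enolvohoget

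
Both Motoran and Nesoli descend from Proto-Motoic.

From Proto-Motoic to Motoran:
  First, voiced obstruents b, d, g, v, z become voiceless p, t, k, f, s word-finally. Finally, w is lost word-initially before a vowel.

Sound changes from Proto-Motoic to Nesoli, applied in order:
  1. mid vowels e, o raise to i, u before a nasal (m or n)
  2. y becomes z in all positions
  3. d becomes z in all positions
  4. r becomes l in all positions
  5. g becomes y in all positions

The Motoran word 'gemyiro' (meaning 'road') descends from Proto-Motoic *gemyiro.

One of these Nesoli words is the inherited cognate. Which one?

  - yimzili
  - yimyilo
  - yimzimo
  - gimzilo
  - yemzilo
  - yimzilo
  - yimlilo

yimzilo

Nesoli: *gemyiro > gimyiro > gimziro > gimzilo > yimzilo  (by pre-nasal raising, unconditioned shift, unconditioned shift, unconditioned shift)
Among the options, 'yimzilo' alone shows every Nesoli change applied in order.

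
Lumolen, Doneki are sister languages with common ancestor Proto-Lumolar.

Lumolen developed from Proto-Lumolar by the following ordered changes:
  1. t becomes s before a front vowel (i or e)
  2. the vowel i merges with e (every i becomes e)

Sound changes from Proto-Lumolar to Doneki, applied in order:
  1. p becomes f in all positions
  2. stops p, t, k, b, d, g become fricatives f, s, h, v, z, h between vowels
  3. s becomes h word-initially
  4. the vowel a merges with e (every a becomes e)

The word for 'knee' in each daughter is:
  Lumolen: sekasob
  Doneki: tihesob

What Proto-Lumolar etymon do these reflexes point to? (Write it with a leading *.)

Position 4: Lumolen has a, Doneki has e. Lumolen preserves a here (none of its changes turn any other segment into a), so the proto-segment is *a.
Position 1: Lumolen has s, Doneki has t. Doneki preserves t here (none of its changes turn any other segment into t), so the proto-segment is *t.
This points to *tikasob. Verify forward in each daughter:
Lumolen: *tikasob > sikasob > sekasob  (by palatalisation, vowel merger)
Doneki: *tikasob
  tikasob (rule 1 does not apply)
  tikasob → tihasob   [intervocalic lenition]
  tihasob (rule 3 does not apply)
  tihasob → tihesob   [vowel merger]
  giving Doneki tihesob.
*tikasob is the unique common source.

*tikasob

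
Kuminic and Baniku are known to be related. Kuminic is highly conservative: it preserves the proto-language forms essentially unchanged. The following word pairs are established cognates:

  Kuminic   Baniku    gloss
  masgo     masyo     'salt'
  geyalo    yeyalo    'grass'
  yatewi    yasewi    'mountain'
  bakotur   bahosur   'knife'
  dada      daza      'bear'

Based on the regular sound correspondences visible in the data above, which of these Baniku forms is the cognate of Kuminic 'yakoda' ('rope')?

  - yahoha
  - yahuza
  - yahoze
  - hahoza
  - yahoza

bakotur ~ bahosur — Kuminic k corresponds to Baniku h between vowels (before a back vowel).
dada ~ daza — Kuminic d corresponds to Baniku z between vowels (before a back vowel).
Applying these to Kuminic 'yakoda':
  yakoda → yahoda   (k→h between vowels (before a back vowel))
  yahoda → yahoza   (d→z between vowels (before a back vowel))
So the Baniku cognate is 'yahoza'.

yahoza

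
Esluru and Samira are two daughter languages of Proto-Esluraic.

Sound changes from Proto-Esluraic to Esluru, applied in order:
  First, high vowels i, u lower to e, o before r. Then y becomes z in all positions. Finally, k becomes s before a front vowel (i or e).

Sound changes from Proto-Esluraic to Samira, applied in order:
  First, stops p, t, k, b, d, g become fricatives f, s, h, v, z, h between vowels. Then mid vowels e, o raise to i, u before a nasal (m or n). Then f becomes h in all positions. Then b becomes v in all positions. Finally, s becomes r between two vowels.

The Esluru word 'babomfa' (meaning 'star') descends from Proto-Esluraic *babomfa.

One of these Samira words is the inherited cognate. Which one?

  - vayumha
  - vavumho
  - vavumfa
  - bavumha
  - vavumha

vavumha

Samira: start from *babomfa.
  rule 1 (intervocalic lenition): babomfa → bavomfa
  rule 2 (pre-nasal raising): bavomfa → bavumfa
  rule 3 (unconditioned shift): bavumfa → bavumha
  rule 4 (unconditioned shift): bavumha → vavumha
  rule 5: no change — vavumha
  ⇒ Samira vavumha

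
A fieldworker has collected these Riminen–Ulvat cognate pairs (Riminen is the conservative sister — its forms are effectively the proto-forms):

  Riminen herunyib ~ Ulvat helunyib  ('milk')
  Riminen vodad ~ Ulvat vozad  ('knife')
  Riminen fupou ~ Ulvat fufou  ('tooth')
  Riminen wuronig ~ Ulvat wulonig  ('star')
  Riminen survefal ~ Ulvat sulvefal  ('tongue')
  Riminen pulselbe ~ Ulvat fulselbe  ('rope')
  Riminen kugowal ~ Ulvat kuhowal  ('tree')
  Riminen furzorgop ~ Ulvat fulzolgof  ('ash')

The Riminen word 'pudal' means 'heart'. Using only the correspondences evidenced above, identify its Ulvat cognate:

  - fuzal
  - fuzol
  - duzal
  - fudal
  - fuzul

pulselbe ~ fulselbe — Riminen p corresponds to Ulvat f word-initially before a back vowel.
vodad ~ vozad — Riminen d corresponds to Ulvat z between vowels (before a back vowel).
Applying these to Riminen 'pudal':
  pudal → fudal   (p→f word-initially before a back vowel)
  fudal → fuzal   (d→z between vowels (before a back vowel))
So the Ulvat cognate is 'fuzal'.

fuzal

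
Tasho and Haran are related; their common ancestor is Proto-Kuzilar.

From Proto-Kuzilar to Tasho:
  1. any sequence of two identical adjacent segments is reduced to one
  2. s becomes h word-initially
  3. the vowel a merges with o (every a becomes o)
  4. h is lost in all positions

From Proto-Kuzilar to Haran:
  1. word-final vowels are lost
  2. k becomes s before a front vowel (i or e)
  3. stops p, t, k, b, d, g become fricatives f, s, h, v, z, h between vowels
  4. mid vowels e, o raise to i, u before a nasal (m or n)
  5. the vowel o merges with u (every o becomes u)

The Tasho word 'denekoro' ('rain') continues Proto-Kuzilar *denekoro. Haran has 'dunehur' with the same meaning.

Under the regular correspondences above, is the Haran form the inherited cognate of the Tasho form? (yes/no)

no

Derive the expected Haran reflex of *denekoro:
Haran: *denekoro > denekor > denehor > dinehor > dinehur  (by apocope, intervocalic lenition, pre-nasal raising, vowel merger)
The regular Haran reflex would be 'dinehur', but the attested form is 'dunehur'. The correspondence is irregular, so they are not cognates (the Haran form has a different source).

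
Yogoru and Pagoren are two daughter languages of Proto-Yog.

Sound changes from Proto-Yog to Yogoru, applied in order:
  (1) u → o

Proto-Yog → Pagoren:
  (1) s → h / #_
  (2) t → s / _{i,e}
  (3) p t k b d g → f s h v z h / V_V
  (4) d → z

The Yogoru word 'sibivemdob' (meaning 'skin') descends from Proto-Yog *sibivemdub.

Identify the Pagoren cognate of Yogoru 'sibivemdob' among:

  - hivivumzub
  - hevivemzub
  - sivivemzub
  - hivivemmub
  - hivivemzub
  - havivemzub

Pagoren: *sibivemdub
  sibivemdub → hibivemdub   [debuccalisation]
  hibivemdub (rule 2 does not apply)
  hibivemdub → hivivemdub   [intervocalic lenition]
  hivivemdub → hivivemzub   [unconditioned shift]
  giving Pagoren hivivemzub.
Among the options, 'hivivemzub' alone shows every Pagoren change applied in order.

hivivemzub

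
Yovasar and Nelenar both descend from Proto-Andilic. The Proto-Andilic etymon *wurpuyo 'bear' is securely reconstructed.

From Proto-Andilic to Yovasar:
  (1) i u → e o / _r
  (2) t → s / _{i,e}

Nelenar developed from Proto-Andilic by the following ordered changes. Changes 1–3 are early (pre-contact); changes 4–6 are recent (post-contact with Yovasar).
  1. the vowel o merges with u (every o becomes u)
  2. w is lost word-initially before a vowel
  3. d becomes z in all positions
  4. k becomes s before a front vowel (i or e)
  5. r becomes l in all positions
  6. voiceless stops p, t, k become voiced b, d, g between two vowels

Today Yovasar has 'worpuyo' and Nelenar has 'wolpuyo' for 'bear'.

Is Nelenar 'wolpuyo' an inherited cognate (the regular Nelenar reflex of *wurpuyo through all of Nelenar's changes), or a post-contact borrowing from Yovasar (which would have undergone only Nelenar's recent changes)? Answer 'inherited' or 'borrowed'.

borrowed

If inherited, *wurpuyo would pass through all of Nelenar's changes:
Nelenar: *wurpuyo > wurpuyu > urpuyu > ulpuyu  (by vowel merger, glide loss, unconditioned shift)
If borrowed from Yovasar 'worpuyo' after the early changes, it would undergo only the recent ones:
  rule 4 (palatalisation): no change (worpuyo)
  rule 5 (unconditioned shift): worpuyo → wolpuyo
  rule 6 (intervocalic voicing): no change (wolpuyo)
  ⇒ as a loan: wolpuyo
Nelenar 'wolpuyo' matches the loan outcome 'wolpuyo', not the inherited 'ulpuyu' — it skipped the early Nelenar changes, so it was borrowed from Yovasar.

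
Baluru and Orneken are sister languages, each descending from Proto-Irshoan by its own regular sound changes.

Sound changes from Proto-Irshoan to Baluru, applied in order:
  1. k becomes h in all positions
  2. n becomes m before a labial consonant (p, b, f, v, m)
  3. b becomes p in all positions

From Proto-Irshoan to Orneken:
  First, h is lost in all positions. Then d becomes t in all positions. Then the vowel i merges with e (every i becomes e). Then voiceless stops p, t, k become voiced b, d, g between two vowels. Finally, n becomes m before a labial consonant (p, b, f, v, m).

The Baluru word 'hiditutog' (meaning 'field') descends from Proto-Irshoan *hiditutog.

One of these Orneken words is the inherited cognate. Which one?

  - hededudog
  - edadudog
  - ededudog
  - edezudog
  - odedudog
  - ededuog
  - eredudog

ededudog

Orneken: *hiditutog > iditutog > ititutog > etetutog > ededudog  (by h-loss, unconditioned shift, vowel merger, intervocalic voicing)
The other candidates each miss or misapply at least one Orneken change.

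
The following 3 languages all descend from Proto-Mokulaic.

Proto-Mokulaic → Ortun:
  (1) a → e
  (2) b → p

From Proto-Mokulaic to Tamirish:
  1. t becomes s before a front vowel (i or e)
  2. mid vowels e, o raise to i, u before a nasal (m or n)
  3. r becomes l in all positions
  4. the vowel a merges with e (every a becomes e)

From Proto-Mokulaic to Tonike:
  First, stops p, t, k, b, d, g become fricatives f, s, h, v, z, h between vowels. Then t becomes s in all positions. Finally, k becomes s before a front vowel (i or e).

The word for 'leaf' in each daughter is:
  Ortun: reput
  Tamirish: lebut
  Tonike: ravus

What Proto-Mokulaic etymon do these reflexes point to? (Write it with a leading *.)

*rabut

Position 1: Ortun has r, Tamirish has l, Tonike has r. Ortun preserves r here (none of its changes turn any other segment into r), so the proto-segment is *r.
Position 3: Ortun has p, Tamirish has b, Tonike has v. Tamirish preserves b here (none of its changes turn any other segment into b), so the proto-segment is *b.
Position 2: Ortun has e, Tamirish has e, Tonike has a. Tonike preserves a here (none of its changes turn any other segment into a), so the proto-segment is *a.
Continuing position by position gives *rabut; check it forward:
Ortun: *rabut > rebut > reput  (by vowel merger, unconditioned shift)
Tamirish: *rabut
  rabut (rule 1 does not apply)
  rabut (rule 2 does not apply)
  rabut → labut   [unconditioned shift]
  labut → lebut   [vowel merger]
  giving Tamirish lebut.
Tonike: *rabut
  rabut → ravut   [intervocalic lenition]
  ravut → ravus   [unconditioned shift]
  ravus (rule 3 does not apply)
  giving Tonike ravus.
Only *rabut yields all of Ortun reput, Tamirish lebut, Tonike ravus.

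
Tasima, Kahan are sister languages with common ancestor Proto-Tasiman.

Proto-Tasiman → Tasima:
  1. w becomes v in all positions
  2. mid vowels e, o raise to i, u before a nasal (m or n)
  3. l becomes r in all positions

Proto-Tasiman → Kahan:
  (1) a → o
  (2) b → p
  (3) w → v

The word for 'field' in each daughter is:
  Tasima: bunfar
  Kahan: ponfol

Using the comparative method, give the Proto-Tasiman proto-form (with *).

*bonfal

Position 2: Tasima has u, Kahan has o. Taking the neighbouring segments as reconstructed: Tasima u could go back to *o or *u; Kahan o could go back to *a or *o — the one source consistent with every daughter is *o.
Position 1: Tasima has b, Kahan has p. Tasima preserves b here (none of its changes turn any other segment into b), so the proto-segment is *b.
This points to *bonfal. Verify forward in each daughter:
Tasima: start from *bonfal.
  rule 1: no change — bonfal
  rule 2 (pre-nasal raising): bonfal → bunfal
  rule 3 (unconditioned shift): bunfal → bunfar
  ⇒ Tasima bunfar
Kahan: *bonfal > bonfol > ponfol  (by vowel merger, unconditioned shift)
Only *bonfal yields all of Tasima bunfar, Kahan ponfol.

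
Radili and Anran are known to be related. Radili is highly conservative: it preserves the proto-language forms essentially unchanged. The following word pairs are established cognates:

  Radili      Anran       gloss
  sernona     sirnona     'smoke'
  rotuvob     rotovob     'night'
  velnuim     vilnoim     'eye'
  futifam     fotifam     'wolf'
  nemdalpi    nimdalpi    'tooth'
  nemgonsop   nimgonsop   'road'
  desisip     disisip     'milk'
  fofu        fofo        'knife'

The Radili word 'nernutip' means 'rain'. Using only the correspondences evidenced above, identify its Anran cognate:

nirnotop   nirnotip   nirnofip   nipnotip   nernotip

sernona ~ sirnona — Radili e corresponds to Anran i after a consonant, before r.
futifam ~ fotifam — Radili u corresponds to Anran o after a consonant, before a consonant other than r, m, n, p, b, f, v.
Applying these to Radili 'nernutip':
  nernutip → nirnutip   (e→i after a consonant, before r)
  nirnutip → nirnotip   (u→o after a consonant, before a consonant other than r, m, n, p, b, f, v)
So the Anran cognate is 'nirnotip'.

nirnotip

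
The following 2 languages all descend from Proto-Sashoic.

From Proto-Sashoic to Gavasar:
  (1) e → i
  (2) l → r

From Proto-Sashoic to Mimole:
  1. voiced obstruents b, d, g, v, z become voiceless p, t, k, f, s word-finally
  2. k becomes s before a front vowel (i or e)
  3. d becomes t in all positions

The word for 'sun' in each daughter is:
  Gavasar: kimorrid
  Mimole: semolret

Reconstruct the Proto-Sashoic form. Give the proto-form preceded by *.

*kemolred

Position 2: Gavasar has i, Mimole has e. Mimole preserves e here (none of its changes turn any other segment into e), so the proto-segment is *e.
Position 1: Gavasar has k, Mimole has s. Gavasar preserves k here (none of its changes turn any other segment into k), so the proto-segment is *k.
Verify the candidate proto-form against each daughter:
Gavasar: *kemolred > kimolrid > kimorrid  (by vowel merger, unconditioned shift)
Mimole: *kemolred > kemolret > semolret  (by final devoicing, palatalisation)
No other proto-form is consistent with every reflex, so the reconstruction is *kemolred.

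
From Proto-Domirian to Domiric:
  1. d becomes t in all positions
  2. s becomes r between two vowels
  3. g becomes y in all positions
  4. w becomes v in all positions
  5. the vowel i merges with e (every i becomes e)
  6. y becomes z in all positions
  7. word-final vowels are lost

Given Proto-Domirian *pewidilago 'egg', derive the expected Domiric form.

Domiric: start from *pewidilago.
  rule 1 (unconditioned shift): pewidilago → pewitilago
  rule 2: no change — pewitilago
  rule 3 (unconditioned shift): pewitilago → pewitilayo
  rule 4 (unconditioned shift): pewitilayo → pevitilayo
  rule 5 (vowel merger): pevitilayo → pevetelayo
  rule 6 (unconditioned shift): pevetelayo → pevetelazo
  rule 7 (apocope): pevetelazo → pevetelaz
  ⇒ Domiric pevetelaz

pevetelaz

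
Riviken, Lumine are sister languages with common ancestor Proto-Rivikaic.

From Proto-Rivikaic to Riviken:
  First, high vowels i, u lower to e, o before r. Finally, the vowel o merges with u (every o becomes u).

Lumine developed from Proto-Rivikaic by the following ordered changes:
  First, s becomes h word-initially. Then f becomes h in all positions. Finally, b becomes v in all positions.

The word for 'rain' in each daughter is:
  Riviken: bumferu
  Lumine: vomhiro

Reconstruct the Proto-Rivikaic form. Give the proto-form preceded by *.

Position 7: Riviken has u, Lumine has o. Lumine preserves o here (none of its changes turn any other segment into o), so the proto-segment is *o.
Position 2: Riviken has u, Lumine has o. Lumine preserves o here (none of its changes turn any other segment into o), so the proto-segment is *o.
Verify the candidate proto-form against each daughter:
Riviken: start from *bomfiro.
  rule 1 (pre-rhotic lowering): bomfiro → bomfero
  rule 2 (vowel merger): bomfero → bumferu
  ⇒ Riviken bumferu
Lumine: *bomfiro
  bomfiro (rule 1 does not apply)
  bomfiro → bomhiro   [unconditioned shift]
  bomhiro → vomhiro   [unconditioned shift]
  giving Lumine vomhiro.
Only *bomfiro yields all of Riviken bumferu, Lumine vomhiro.

*bomfiro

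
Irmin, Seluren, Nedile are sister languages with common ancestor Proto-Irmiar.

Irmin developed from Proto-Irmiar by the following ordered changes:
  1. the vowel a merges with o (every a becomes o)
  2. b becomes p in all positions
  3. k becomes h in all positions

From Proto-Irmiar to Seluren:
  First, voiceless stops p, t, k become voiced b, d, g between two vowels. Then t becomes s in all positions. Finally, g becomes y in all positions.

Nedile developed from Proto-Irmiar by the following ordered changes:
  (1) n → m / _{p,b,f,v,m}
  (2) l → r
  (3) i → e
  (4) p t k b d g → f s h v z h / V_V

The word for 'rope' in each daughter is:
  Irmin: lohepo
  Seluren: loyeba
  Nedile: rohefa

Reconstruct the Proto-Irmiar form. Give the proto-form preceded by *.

Position 3: Irmin has h, Seluren has y, Nedile has h. Taking the neighbouring segments as reconstructed: Irmin h could go back to *k or *h; Seluren y could go back to *k or *g or *y; Nedile h could go back to *k or *g or *h — the one source consistent with every daughter is *k.
Position 1: Irmin has l, Seluren has l, Nedile has r. Irmin preserves l here (none of its changes turn any other segment into l), so the proto-segment is *l.
Position 5: Irmin has p, Seluren has b, Nedile has f. Taking the neighbouring segments as reconstructed: Irmin p could go back to *p or *b; Seluren b could go back to *p or *b; Nedile f could go back to *p or *f — the one source consistent with every daughter is *p.
Continuing position by position gives *lokepa; check it forward:
Irmin: start from *lokepa.
  rule 1 (vowel merger): lokepa → lokepo
  rule 2: no change — lokepo
  rule 3 (unconditioned shift): lokepo → lohepo
  ⇒ Irmin lohepo
Seluren: *lokepa
  lokepa → logeba   [intervocalic voicing]
  logeba (rule 2 does not apply)
  logeba → loyeba   [unconditioned shift]
  giving Seluren loyeba.
Nedile: *lokepa
  lokepa (rule 1 does not apply)
  lokepa → rokepa   [unconditioned shift]
  rokepa (rule 3 does not apply)
  rokepa → rohefa   [intervocalic lenition]
  giving Nedile rohefa.
No other proto-form is consistent with every reflex, so the reconstruction is *lokepa.

*lokepa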